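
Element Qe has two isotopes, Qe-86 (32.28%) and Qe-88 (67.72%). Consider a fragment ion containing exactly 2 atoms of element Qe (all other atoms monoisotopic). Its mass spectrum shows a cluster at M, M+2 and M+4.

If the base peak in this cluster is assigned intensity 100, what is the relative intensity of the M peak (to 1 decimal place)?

22.7

Binomial terms of (0.3228 + 0.6772)^2: M 0.1042, M+2 0.4372, M+4 0.4586 → M+4 is the base peak.
P(M+4) = C(2,2) × 0.3228^0 × 0.6772^2 = 1 × 1.0000 × 0.45859984 = 0.458600 (base)
P(M) = C(2,0) × 0.3228^2 × 0.6772^0 = 1 × 0.10419984 × 1.0000 = 0.104200
Relative intensity = 0.104200 / 0.458600 × 100 = 22.7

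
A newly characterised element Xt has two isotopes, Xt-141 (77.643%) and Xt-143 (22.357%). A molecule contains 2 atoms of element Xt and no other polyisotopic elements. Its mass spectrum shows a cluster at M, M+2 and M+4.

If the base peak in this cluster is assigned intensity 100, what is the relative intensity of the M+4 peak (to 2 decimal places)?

8.29

Binomial terms of (0.77643 + 0.22357)^2: M 0.6028, M+2 0.3472, M+4 0.0500 → M is the base peak.
P(M) = C(2,0) × 0.77643^2 × 0.22357^0 = 1 × 0.60284354 × 1.0000 = 0.602844 (base)
P(M+4) = C(2,2) × 0.77643^0 × 0.22357^2 = 1 × 1.0000 × 0.04998354 = 0.049984
Relative intensity = 0.049984 / 0.602844 × 100 = 8.29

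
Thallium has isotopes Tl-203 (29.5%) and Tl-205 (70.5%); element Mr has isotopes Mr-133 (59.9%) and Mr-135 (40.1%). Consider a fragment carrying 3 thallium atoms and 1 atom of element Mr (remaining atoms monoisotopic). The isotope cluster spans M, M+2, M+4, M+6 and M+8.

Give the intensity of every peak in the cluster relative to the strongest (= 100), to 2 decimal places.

3.98 : 31.21 : 87.32 : 100.00 : 36.38

Thallium pattern (n=3): 0.02567237 : 0.18405787 : 0.43986713 : 0.35040263
Element Mr pattern (n=1): 0.5990 : 0.4010
Convolve the two distributions (both contribute in 2-u steps):
  M: 0.02567237×0.5990 = 0.015378
  M+2: 0.02567237×0.4010 + 0.18405787×0.5990 = 0.120545
  M+4: 0.18405787×0.4010 + 0.43986713×0.5990 = 0.337288
  M+6: 0.43986713×0.4010 + 0.35040263×0.5990 = 0.386278
  M+8: 0.35040263×0.4010 = 0.140511
Scale to base peak (0.386278) = 100: 3.98 : 31.21 : 87.32 : 100.00 : 36.38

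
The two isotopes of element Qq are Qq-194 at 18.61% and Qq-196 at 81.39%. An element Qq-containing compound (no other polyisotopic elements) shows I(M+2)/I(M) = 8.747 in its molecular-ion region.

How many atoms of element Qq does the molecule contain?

2

The M+2/M ratio from n Qq atoms is n · q/p = n · 0.8139/0.1861.
n = 8.747 × 0.1861/0.8139 = 2.00 ≈ 2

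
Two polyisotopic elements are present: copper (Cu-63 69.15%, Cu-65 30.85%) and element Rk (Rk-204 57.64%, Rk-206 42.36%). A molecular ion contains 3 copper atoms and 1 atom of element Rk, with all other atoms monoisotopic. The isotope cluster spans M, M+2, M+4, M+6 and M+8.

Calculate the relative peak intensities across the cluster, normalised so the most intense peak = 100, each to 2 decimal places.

48.23 : 100.00 : 76.24 : 25.45 : 3.15

Copper pattern (n=3): 0.33065611 : 0.44254842 : 0.19743483 : 0.02936064
Element Rk pattern (n=1): 0.5764 : 0.4236
Convolve the two distributions (both contribute in 2-u steps):
  M: 0.33065611×0.5764 = 0.190590
  M+2: 0.33065611×0.4236 + 0.44254842×0.5764 = 0.395151
  M+4: 0.44254842×0.4236 + 0.19743483×0.5764 = 0.301265
  M+6: 0.19743483×0.4236 + 0.02936064×0.5764 = 0.100557
  M+8: 0.02936064×0.4236 = 0.012437
Scale to base peak (0.395151) = 100: 48.23 : 100.00 : 76.24 : 25.45 : 3.15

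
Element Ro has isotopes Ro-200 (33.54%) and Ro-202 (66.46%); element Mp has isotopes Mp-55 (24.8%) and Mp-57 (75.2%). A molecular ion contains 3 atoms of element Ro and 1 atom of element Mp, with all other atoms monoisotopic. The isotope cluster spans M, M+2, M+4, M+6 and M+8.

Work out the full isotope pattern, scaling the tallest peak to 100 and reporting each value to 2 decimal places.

Element Ro pattern (n=3): 0.03773021 : 0.22428886 : 0.44443166 : 0.29354927
Element Mp pattern (n=1): 0.2480 : 0.7520
Convolve the two distributions (both contribute in 2-u steps):
  M: 0.03773021×0.2480 = 0.009357
  M+2: 0.03773021×0.7520 + 0.22428886×0.2480 = 0.083997
  M+4: 0.22428886×0.7520 + 0.44443166×0.2480 = 0.278884
  M+6: 0.44443166×0.7520 + 0.29354927×0.2480 = 0.407013
  M+8: 0.29354927×0.7520 = 0.220749
Scale to base peak (0.407013) = 100: 2.30 : 20.64 : 68.52 : 100.00 : 54.24

2.30 : 20.64 : 68.52 : 100.00 : 54.24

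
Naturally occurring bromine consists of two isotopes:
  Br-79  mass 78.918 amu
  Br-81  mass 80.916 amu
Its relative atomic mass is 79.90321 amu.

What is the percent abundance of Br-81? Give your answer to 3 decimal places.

49.310%

With x = fraction of Br-79 (so Br-81 is 1 − x):
78.918·x + 80.916·(1 − x) = 79.90321
(78.918 − 80.916)·x = 79.90321 − 80.916
x = -1.01279 / -1.998 = 0.50690 → 50.690% Br-79, 49.310% Br-81.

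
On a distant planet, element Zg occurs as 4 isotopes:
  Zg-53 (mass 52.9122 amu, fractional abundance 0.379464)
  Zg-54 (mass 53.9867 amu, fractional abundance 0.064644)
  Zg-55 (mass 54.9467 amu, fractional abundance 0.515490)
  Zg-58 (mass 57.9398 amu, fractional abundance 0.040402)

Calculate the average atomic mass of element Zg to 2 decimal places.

Weight each isotope mass by its fractional abundance: 0.379464 × 52.9122 + 0.064644 × 53.9867 + 0.515490 × 54.9467 + 0.040402 × 57.9398
= 20.07828 + 3.48992 + 28.32447 + 2.34088 = 54.23355 amu

54.23 amu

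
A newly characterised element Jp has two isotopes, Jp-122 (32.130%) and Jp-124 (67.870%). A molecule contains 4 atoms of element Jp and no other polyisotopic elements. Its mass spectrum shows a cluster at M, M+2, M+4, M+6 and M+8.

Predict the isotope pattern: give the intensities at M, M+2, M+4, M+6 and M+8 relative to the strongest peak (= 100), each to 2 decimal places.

2.65 : 22.41 : 71.01 : 100.00 : 52.81

Each Jp atom is independently Jp-122 (p = 0.32130) or Jp-124 (q = 0.67870); the cluster is the binomial expansion (p + q)^4.
P(M) = 0.32130^4 = 0.010657
P(M+2) = 4 × 0.32130^3 × 0.67870^1 = 0.090047
P(M+4) = 6 × 0.32130^2 × 0.67870^2 = 0.285317
P(M+6) = 4 × 0.32130^1 × 0.67870^3 = 0.401795
P(M+8) = 0.67870^4 = 0.212183
The M+6 peak is largest (0.401795); scaling to 100 gives 2.65 : 22.41 : 71.01 : 100.00 : 52.81.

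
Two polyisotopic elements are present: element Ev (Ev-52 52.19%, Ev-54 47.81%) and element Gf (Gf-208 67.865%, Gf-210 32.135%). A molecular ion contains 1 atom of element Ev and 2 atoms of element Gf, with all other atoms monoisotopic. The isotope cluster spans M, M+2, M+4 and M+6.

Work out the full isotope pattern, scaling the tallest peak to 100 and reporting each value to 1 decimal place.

Element Ev pattern (n=1): 0.5219 : 0.4781
Element Gf pattern (n=2): 0.46056582 : 0.43616836 : 0.10326582
Convolve the two distributions (both contribute in 2-u steps):
  M: 0.5219×0.46056582 = 0.240369
  M+2: 0.5219×0.43616836 + 0.4781×0.46056582 = 0.447833
  M+4: 0.5219×0.10326582 + 0.4781×0.43616836 = 0.262427
  M+6: 0.4781×0.10326582 = 0.049371
Scale to base peak (0.447833) = 100: 53.7 : 100.0 : 58.6 : 11.0

53.7 : 100.0 : 58.6 : 11.0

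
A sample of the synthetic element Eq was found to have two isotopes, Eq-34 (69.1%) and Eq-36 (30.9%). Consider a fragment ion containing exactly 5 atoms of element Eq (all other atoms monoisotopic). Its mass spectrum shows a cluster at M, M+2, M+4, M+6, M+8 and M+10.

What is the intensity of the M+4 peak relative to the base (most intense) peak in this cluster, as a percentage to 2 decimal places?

89.44%

(0.691 + 0.309)^5 gives M 0.1575, M+2 0.3522, M+4 0.3150, M+6 0.1409, M+8 0.0315, M+10 0.0028; the largest is M+2.
P(M+2) = C(5,1) × 0.691^4 × 0.309^1 = 5 × 0.22798811 × 0.3090 = 0.352242 (base)
P(M+4) = C(5,2) × 0.691^3 × 0.309^2 = 10 × 0.32993937 × 0.095481 = 0.315029
Relative intensity = 0.315029 / 0.352242 × 100 = 89.44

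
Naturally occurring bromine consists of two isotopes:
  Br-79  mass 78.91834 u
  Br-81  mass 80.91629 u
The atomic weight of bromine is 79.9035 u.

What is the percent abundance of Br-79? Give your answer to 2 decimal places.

Let x be the fractional abundance of Br-79; then Br-81 has abundance 1 − x.
78.91834·x + 80.91629·(1 − x) = 79.9035
(78.91834 − 80.91629)·x = 79.9035 − 80.91629
x = -1.01279 / -1.99795 = 0.50691 → 50.69% Br-79, 49.31% Br-81.

50.69%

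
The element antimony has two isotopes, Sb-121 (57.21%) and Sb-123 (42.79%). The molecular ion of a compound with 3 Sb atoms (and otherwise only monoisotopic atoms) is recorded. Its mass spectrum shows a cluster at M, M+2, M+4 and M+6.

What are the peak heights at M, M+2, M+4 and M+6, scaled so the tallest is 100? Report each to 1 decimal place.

44.6 : 100.0 : 74.8 : 18.6

Each Sb atom is independently Sb-121 (p = 0.5721) or Sb-123 (q = 0.4279); the cluster is the binomial expansion (p + q)^3.
P(M) = 0.5721^3 = 0.187247
P(M+2) = 3 × 0.5721^2 × 0.4279^1 = 0.420153
P(M+4) = 3 × 0.5721^1 × 0.4279^2 = 0.314252
P(M+6) = 0.4279^3 = 0.078348
The M+2 peak is largest (0.420153); scaling to 100 gives 44.6 : 100.0 : 74.8 : 18.6.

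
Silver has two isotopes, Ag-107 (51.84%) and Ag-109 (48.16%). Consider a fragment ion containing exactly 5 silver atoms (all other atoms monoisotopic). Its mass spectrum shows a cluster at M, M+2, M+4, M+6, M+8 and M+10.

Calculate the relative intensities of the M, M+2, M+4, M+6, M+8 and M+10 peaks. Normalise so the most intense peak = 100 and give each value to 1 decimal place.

11.6 : 53.8 : 100.0 : 92.9 : 43.2 : 8.0

Each Ag atom is independently Ag-107 (p = 0.5184) or Ag-109 (q = 0.4816); the cluster is the binomial expansion (p + q)^5.
P(M) = 0.5184^5 = 0.037439
P(M+2) = 5 × 0.5184^4 × 0.4816^1 = 0.173907
P(M+4) = 10 × 0.5184^3 × 0.4816^2 = 0.323123
P(M+6) = 10 × 0.5184^2 × 0.4816^3 = 0.300185
P(M+8) = 5 × 0.5184^1 × 0.4816^4 = 0.139438
P(M+10) = 0.4816^5 = 0.025908
The M+4 peak is largest (0.323123); scaling to 100 gives 11.6 : 53.8 : 100.0 : 92.9 : 43.2 : 8.0.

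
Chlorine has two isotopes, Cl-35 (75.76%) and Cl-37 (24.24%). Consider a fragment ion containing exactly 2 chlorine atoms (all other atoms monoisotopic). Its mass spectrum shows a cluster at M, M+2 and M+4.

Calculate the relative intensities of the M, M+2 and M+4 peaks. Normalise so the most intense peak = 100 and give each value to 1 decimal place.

100.0 : 64.0 : 10.2

The 2 Cl atoms are independent, so intensities follow the terms of (0.7576 + 0.2424)^2.
P(M) = 0.7576^2 = 0.573958
P(M+2) = 2 × 0.7576^1 × 0.2424^1 = 0.367284
P(M+4) = 0.2424^2 = 0.058758
The M peak is largest (0.573958); scaling to 100 gives 100.0 : 64.0 : 10.2.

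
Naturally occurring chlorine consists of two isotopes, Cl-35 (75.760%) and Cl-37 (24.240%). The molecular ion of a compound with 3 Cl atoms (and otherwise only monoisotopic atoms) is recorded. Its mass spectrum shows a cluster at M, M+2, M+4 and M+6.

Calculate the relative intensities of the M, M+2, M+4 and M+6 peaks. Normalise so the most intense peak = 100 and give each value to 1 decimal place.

100.0 : 96.0 : 30.7 : 3.3

Each Cl atom is independently Cl-35 (p = 0.75760) or Cl-37 (q = 0.24240); the cluster is the binomial expansion (p + q)^3.
P(M) = 0.75760^3 = 0.434830
P(M+2) = 3 × 0.75760^2 × 0.24240^1 = 0.417382
P(M+4) = 3 × 0.75760^1 × 0.24240^2 = 0.133545
P(M+6) = 0.24240^3 = 0.014243
The M peak is largest (0.434830); scaling to 100 gives 100.0 : 96.0 : 30.7 : 3.3.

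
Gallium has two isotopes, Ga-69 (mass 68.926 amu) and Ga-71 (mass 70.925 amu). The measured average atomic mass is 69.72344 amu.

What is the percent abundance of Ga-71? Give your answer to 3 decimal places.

With x = fraction of Ga-69 (so Ga-71 is 1 − x):
68.926·x + 70.925·(1 − x) = 69.72344
(68.926 − 70.925)·x = 69.72344 − 70.925
x = -1.20156 / -1.999 = 0.60108 → 60.108% Ga-69, 39.892% Ga-71.

39.892%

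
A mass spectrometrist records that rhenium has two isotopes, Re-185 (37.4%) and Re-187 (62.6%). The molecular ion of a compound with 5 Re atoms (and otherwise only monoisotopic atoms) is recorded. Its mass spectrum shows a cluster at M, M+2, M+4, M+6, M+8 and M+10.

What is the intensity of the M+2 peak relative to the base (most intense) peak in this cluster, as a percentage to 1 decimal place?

Binomial terms of (0.374 + 0.626)^5: M 0.0073, M+2 0.0612, M+4 0.2050, M+6 0.3431, M+8 0.2872, M+10 0.0961 → M+6 is the base peak.
P(M+6) = C(5,3) × 0.374^2 × 0.626^3 = 10 × 0.139876 × 0.24531438 = 0.343136 (base)
P(M+2) = C(5,1) × 0.374^4 × 0.626^1 = 5 × 0.0195653 × 0.6260 = 0.061239
Relative intensity = 0.061239 / 0.343136 × 100 = 17.8

17.8%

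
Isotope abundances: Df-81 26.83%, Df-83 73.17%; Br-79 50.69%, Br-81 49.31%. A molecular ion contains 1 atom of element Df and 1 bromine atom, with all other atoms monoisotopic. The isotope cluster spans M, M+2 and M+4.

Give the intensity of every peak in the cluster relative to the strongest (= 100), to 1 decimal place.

Element Df pattern (n=1): 0.2683 : 0.7317
Bromine pattern (n=1): 0.5069 : 0.4931
Convolve the two distributions (both contribute in 2-u steps):
  M: 0.2683×0.5069 = 0.136001
  M+2: 0.2683×0.4931 + 0.7317×0.5069 = 0.503197
  M+4: 0.7317×0.4931 = 0.360801
Scale to base peak (0.503197) = 100: 27.0 : 100.0 : 71.7

27.0 : 100.0 : 71.7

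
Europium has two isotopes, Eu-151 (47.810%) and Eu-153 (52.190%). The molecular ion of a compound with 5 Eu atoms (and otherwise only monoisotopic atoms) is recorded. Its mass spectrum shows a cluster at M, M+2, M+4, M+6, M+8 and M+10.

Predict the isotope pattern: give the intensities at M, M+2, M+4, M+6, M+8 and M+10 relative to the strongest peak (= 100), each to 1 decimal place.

7.7 : 42.0 : 91.6 : 100.0 : 54.6 : 11.9

Each Eu atom is independently Eu-151 (p = 0.47810) or Eu-153 (q = 0.52190); the cluster is the binomial expansion (p + q)^5.
P(M) = 0.47810^5 = 0.024980
P(M+2) = 5 × 0.47810^4 × 0.52190^1 = 0.136343
P(M+4) = 10 × 0.47810^3 × 0.52190^2 = 0.297667
P(M+6) = 10 × 0.47810^2 × 0.52190^3 = 0.324937
P(M+8) = 5 × 0.47810^1 × 0.52190^4 = 0.177353
P(M+10) = 0.52190^5 = 0.038720
The M+6 peak is largest (0.324937); scaling to 100 gives 7.7 : 42.0 : 91.6 : 100.0 : 54.6 : 11.9.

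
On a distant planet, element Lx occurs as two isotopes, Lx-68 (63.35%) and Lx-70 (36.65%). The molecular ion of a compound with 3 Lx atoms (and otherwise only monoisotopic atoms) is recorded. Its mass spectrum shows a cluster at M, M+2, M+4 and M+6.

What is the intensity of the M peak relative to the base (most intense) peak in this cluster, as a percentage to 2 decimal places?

57.62%

(0.6335 + 0.3665)^3 gives M 0.2542, M+2 0.4413, M+4 0.2553, M+6 0.0492; the largest is M+2.
P(M+2) = C(3,1) × 0.6335^2 × 0.3665^1 = 3 × 0.40132225 × 0.3665 = 0.441254 (base)
P(M) = C(3,0) × 0.6335^3 × 0.3665^0 = 1 × 0.25423765 × 1.0000 = 0.254238
Relative intensity = 0.254238 / 0.441254 × 100 = 57.62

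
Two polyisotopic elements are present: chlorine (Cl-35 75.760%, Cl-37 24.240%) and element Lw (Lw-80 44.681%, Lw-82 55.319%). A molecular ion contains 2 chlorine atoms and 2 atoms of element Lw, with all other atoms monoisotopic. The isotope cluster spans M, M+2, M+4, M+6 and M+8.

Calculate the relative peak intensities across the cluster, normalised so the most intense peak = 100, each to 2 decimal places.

Chlorine pattern (n=2): 0.57395776 : 0.36728448 : 0.05875776
Element Lw pattern (n=2): 0.19963918 : 0.49434165 : 0.30601918
Convolve the two distributions (both contribute in 2-u steps):
  M: 0.57395776×0.19963918 = 0.114584
  M+2: 0.57395776×0.49434165 + 0.36728448×0.19963918 = 0.357056
  M+4: 0.57395776×0.30601918 + 0.36728448×0.49434165 + 0.05875776×0.19963918 = 0.368936
  M+6: 0.36728448×0.30601918 + 0.05875776×0.49434165 = 0.141443
  M+8: 0.05875776×0.30601918 = 0.017981
Scale to base peak (0.368936) = 100: 31.06 : 96.78 : 100.00 : 38.34 : 4.87

31.06 : 96.78 : 100.00 : 38.34 : 4.87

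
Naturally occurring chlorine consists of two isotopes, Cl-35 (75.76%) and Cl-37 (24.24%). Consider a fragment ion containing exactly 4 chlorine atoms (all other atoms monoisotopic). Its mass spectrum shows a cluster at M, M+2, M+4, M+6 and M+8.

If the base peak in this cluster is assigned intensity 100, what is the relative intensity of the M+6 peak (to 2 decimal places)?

10.24

Binomial terms of (0.7576 + 0.2424)^4: M 0.3294, M+2 0.4216, M+4 0.2023, M+6 0.0432, M+8 0.0035 → M+2 is the base peak.
P(M+2) = C(4,1) × 0.7576^3 × 0.2424^1 = 4 × 0.4348304 × 0.2424 = 0.421612 (base)
P(M+6) = C(4,3) × 0.7576^1 × 0.2424^3 = 4 × 0.7576 × 0.01424288 = 0.043162
Relative intensity = 0.043162 / 0.421612 × 100 = 10.24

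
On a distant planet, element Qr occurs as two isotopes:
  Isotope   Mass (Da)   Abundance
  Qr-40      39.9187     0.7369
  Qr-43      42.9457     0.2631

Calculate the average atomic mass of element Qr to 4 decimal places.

40.7151 Da

Weight each isotope mass by its fractional abundance: 0.7369 × 39.9187 + 0.2631 × 42.9457
= 29.41609 + 11.29901 = 40.71510 Da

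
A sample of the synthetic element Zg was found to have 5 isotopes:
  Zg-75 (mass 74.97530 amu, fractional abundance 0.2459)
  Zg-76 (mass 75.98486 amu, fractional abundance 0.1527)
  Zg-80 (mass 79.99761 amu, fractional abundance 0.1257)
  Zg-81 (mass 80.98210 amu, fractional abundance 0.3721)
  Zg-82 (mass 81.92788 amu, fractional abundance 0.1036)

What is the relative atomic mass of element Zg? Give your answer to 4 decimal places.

The abundance-weighted mean is 0.2459 × 74.97530 + 0.1527 × 75.98486 + 0.1257 × 79.99761 + 0.3721 × 80.98210 + 0.1036 × 81.92788
= 18.436426 + 11.602888 + 10.055700 + 30.133439 + 8.487728 = 78.716181 amu

78.7162 amu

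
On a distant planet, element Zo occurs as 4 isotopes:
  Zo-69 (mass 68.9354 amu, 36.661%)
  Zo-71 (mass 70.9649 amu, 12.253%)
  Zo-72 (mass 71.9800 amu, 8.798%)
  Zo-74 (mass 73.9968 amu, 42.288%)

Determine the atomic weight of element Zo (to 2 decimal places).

Weight each isotope mass by its fractional abundance: 0.36661 × 68.9354 + 0.12253 × 70.9649 + 0.08798 × 71.9800 + 0.42288 × 73.9968
= 25.27241 + 8.69533 + 6.33280 + 31.29177 = 71.59231 amu

71.59 amu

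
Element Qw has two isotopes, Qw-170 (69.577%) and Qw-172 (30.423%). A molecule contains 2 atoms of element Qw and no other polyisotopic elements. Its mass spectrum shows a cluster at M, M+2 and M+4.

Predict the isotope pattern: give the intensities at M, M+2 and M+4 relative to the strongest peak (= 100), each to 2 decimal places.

100.00 : 87.45 : 19.12

Expanding (0.69577 + 0.30423)^2:
P(M) = 0.69577^2 = 0.484096
P(M+2) = 2 × 0.69577^1 × 0.30423^1 = 0.423348
P(M+4) = 0.30423^2 = 0.092556
The M peak is largest (0.484096); scaling to 100 gives 100.00 : 87.45 : 19.12.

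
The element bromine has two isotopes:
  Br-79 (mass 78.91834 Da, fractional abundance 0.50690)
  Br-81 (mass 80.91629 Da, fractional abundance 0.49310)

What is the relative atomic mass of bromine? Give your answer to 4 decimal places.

79.9035 Da

The abundance-weighted mean is 0.50690 × 78.91834 + 0.49310 × 80.91629
= 40.003707 + 39.899823 = 79.903530 Da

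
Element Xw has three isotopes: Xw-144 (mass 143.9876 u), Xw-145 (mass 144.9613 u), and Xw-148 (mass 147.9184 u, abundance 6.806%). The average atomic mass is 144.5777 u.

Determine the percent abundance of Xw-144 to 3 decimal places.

The remaining 93.194% is split between Xw-144 (fraction x) and Xw-145 (fraction 0.93194 − x).
Substituting: 143.9876x + 144.9613(0.93194 − x) = 134.510373696
(143.9876 − 144.9613)x = -0.584860226  ⇒  x = 0.60066, y = 0.33128
Xw-144: 60.066%, Xw-145: 33.128%.

60.066%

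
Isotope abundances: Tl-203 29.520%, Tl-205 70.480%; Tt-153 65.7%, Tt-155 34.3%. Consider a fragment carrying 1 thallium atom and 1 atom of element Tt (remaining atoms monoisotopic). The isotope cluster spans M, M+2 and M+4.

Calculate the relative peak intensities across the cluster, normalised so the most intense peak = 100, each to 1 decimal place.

Thallium pattern (n=1): 0.2952 : 0.7048
Element Tt pattern (n=1): 0.6570 : 0.3430
Convolve the two distributions (both contribute in 2-u steps):
  M: 0.2952×0.6570 = 0.193946
  M+2: 0.2952×0.3430 + 0.7048×0.6570 = 0.564307
  M+4: 0.7048×0.3430 = 0.241746
Scale to base peak (0.564307) = 100: 34.4 : 100.0 : 42.8

34.4 : 100.0 : 42.8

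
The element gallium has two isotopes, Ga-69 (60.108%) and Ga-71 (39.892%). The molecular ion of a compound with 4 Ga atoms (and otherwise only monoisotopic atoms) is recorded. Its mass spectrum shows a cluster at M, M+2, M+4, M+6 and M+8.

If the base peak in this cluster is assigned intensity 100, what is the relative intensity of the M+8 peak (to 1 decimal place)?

(0.60108 + 0.39892)^4 gives M 0.1305, M+2 0.3465, M+4 0.3450, M+6 0.1526, M+8 0.0253; the largest is M+2.
P(M+2) = C(4,1) × 0.60108^3 × 0.39892^1 = 4 × 0.2171685 × 0.39892 = 0.346531 (base)
P(M+8) = C(4,4) × 0.60108^0 × 0.39892^4 = 1 × 1.0000 × 0.02532464 = 0.025325
Relative intensity = 0.025325 / 0.346531 × 100 = 7.3

7.3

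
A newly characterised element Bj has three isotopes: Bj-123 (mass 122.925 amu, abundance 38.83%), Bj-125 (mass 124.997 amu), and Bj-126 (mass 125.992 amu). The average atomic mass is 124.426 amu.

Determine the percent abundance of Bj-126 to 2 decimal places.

23.47%

Let x and y be the fractions of Bj-125 and Bj-126. Then x + y = 1 − 0.3883 = 0.6117 and 124.997x + 125.992y = 124.426 − 0.3883×122.925 = 76.6942225.
Substituting: 124.997x + 125.992(0.6117 − x) = 76.6942225
(124.997 − 125.992)x = -0.3750839  ⇒  x = 0.37697, y = 0.23473
Bj-125: 37.70%, Bj-126: 23.47%.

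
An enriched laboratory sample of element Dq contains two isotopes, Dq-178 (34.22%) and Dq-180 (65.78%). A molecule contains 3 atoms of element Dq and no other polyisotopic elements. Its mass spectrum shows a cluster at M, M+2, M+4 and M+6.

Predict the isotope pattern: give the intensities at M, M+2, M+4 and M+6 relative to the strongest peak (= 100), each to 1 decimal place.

Expanding (0.3422 + 0.6578)^3:
P(M) = 0.3422^3 = 0.040072
P(M+2) = 3 × 0.3422^2 × 0.6578^1 = 0.231087
P(M+4) = 3 × 0.3422^1 × 0.6578^2 = 0.444211
P(M+6) = 0.6578^3 = 0.284631
The M+4 peak is largest (0.444211); scaling to 100 gives 9.0 : 52.0 : 100.0 : 64.1.

9.0 : 52.0 : 100.0 : 64.1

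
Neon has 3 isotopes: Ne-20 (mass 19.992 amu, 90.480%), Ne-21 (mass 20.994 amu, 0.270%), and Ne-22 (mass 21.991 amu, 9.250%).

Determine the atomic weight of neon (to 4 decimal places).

The abundance-weighted mean is 0.90480 × 19.992 + 0.00270 × 20.994 + 0.09250 × 21.991
= 18.08876 + 0.05668 + 2.03417 = 20.17961 amu

20.1796 amu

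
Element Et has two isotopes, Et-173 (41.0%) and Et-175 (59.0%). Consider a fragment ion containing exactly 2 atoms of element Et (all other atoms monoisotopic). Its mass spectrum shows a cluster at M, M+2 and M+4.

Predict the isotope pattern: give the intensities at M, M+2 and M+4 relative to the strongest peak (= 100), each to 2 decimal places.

34.75 : 100.00 : 71.95

Each Et atom is independently Et-173 (p = 0.410) or Et-175 (q = 0.590); the cluster is the binomial expansion (p + q)^2.
P(M) = 0.410^2 = 0.168100
P(M+2) = 2 × 0.410^1 × 0.590^1 = 0.483800
P(M+4) = 0.590^2 = 0.348100
The M+2 peak is largest (0.483800); scaling to 100 gives 34.75 : 100.00 : 71.95.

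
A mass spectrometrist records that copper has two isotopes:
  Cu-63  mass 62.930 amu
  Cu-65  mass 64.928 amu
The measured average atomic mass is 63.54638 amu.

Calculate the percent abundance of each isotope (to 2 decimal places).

Cu-63: 69.15%, Cu-65: 30.85%

With x = fraction of Cu-63 (so Cu-65 is 1 − x):
62.930·x + 64.928·(1 − x) = 63.54638
(62.930 − 64.928)·x = 63.54638 − 64.928
x = -1.38162 / -1.998 = 0.69150 → 69.15% Cu-63, 30.85% Cu-65.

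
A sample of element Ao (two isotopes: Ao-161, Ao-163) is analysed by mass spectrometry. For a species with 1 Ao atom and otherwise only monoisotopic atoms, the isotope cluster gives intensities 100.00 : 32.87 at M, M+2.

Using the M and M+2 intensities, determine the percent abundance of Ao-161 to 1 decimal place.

Let p = fractional abundance of Ao-161. I(M+2)/I(M) = [C(1,1)·p^0·(1−p)] / p^1 = 1·(1−p)/p = 32.87/100.00 = 0.3287
(1−p)/p = 0.3287/1 = 0.3287  ⇒  p = 1/(1 + 0.3287) = 0.7526
Ao-161: 75.3%, Ao-163: 24.7%.

75.3%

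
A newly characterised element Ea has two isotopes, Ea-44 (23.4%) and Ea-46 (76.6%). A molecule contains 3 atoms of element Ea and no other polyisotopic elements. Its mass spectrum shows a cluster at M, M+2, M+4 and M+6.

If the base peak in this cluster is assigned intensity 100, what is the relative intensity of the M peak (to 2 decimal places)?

2.85

(0.234 + 0.766)^3 gives M 0.0128, M+2 0.1258, M+4 0.4119, M+6 0.4495; the largest is M+6.
P(M+6) = C(3,3) × 0.234^0 × 0.766^3 = 1 × 1.0000 × 0.4494551 = 0.449455 (base)
P(M) = C(3,0) × 0.234^3 × 0.766^0 = 1 × 0.0128129 × 1.0000 = 0.012813
Relative intensity = 0.012813 / 0.449455 × 100 = 2.85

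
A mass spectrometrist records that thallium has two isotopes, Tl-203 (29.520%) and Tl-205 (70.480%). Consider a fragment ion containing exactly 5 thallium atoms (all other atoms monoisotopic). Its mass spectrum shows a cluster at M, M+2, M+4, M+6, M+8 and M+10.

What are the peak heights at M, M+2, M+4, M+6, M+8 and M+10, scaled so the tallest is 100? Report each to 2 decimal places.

The 5 Tl atoms are independent, so intensities follow the terms of (0.29520 + 0.70480)^5.
P(M) = 0.29520^5 = 0.002242
P(M+2) = 5 × 0.29520^4 × 0.70480^1 = 0.026761
P(M+4) = 10 × 0.29520^3 × 0.70480^2 = 0.127785
P(M+6) = 10 × 0.29520^2 × 0.70480^3 = 0.305092
P(M+8) = 5 × 0.29520^1 × 0.70480^4 = 0.364208
P(M+10) = 0.70480^5 = 0.173912
The M+8 peak is largest (0.364208); scaling to 100 gives 0.62 : 7.35 : 35.09 : 83.77 : 100.00 : 47.75.

0.62 : 7.35 : 35.09 : 83.77 : 100.00 : 47.75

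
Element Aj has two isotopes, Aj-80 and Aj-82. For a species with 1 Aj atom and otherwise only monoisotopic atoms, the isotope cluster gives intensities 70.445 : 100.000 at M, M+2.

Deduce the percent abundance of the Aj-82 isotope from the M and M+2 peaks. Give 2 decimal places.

Write p for the Aj-80 fraction. I(M+2)/I(M) = [C(1,1)·p^0·(1−p)] / p^1 = 1·(1−p)/p = 100.000/70.445 = 1.4195
(1−p)/p = 1.4195/1 = 1.4195  ⇒  p = 1/(1 + 1.4195) = 0.4133
Aj-80: 41.33%, Aj-82: 58.67%.

58.67%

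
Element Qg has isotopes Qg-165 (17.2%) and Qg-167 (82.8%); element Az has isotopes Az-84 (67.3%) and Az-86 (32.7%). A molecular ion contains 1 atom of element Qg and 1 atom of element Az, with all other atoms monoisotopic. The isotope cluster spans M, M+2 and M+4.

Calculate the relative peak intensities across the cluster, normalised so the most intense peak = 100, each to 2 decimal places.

18.87 : 100.00 : 44.13

Element Qg pattern (n=1): 0.1720 : 0.8280
Element Az pattern (n=1): 0.6730 : 0.3270
Convolve the two distributions (both contribute in 2-u steps):
  M: 0.1720×0.6730 = 0.115756
  M+2: 0.1720×0.3270 + 0.8280×0.6730 = 0.613488
  M+4: 0.8280×0.3270 = 0.270756
Scale to base peak (0.613488) = 100: 18.87 : 100.00 : 44.13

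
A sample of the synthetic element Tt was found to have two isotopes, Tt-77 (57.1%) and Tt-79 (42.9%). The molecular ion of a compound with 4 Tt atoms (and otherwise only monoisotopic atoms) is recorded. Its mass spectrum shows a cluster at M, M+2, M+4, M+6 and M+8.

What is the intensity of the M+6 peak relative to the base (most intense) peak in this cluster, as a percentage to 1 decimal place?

Binomial terms of (0.571 + 0.429)^4: M 0.1063, M+2 0.3195, M+4 0.3600, M+6 0.1803, M+8 0.0339 → M+4 is the base peak.
P(M+4) = C(4,2) × 0.571^2 × 0.429^2 = 6 × 0.326041 × 0.184041 = 0.360029 (base)
P(M+6) = C(4,3) × 0.571^1 × 0.429^3 = 4 × 0.5710 × 0.07895359 = 0.180330
Relative intensity = 0.180330 / 0.360029 × 100 = 50.1

50.1%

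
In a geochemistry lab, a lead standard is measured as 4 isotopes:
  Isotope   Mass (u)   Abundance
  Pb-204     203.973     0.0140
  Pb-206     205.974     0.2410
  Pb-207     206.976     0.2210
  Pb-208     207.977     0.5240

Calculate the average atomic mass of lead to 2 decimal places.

207.22 u

Weight each isotope mass by its fractional abundance: 0.0140 × 203.973 + 0.2410 × 205.974 + 0.2210 × 206.976 + 0.5240 × 207.977
= 2.8556 + 49.6397 + 45.7417 + 108.9799 = 207.2169 u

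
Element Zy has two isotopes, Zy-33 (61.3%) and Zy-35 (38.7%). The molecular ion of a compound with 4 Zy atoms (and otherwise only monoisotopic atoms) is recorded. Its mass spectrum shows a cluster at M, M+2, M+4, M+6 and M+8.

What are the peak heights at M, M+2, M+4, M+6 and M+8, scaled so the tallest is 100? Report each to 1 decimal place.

Expanding (0.613 + 0.387)^4:
P(M) = 0.613^4 = 0.141202
P(M+2) = 4 × 0.613^3 × 0.387^1 = 0.356576
P(M+4) = 6 × 0.613^2 × 0.387^2 = 0.337671
P(M+6) = 4 × 0.613^1 × 0.387^3 = 0.142119
P(M+8) = 0.387^4 = 0.022431
The M+2 peak is largest (0.356576); scaling to 100 gives 39.6 : 100.0 : 94.7 : 39.9 : 6.3.

39.6 : 100.0 : 94.7 : 39.9 : 6.3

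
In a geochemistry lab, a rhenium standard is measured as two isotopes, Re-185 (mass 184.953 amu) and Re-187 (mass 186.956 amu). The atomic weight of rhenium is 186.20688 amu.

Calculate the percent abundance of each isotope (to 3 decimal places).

Re-185: 37.400%, Re-187: 62.600%

Writing the weighted mean with unknown fraction x of Re-185:
184.953·x + 186.956·(1 − x) = 186.20688
(184.953 − 186.956)·x = 186.20688 − 186.956
x = -0.74912 / -2.003 = 0.37400 → 37.400% Re-185, 62.600% Re-187.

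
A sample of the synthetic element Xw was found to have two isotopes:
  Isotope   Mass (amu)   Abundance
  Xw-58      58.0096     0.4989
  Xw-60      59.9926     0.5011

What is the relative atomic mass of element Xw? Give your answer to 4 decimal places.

The abundance-weighted mean is 0.4989 × 58.0096 + 0.5011 × 59.9926
= 28.94099 + 30.06229 = 59.00328 amu

59.0033 amu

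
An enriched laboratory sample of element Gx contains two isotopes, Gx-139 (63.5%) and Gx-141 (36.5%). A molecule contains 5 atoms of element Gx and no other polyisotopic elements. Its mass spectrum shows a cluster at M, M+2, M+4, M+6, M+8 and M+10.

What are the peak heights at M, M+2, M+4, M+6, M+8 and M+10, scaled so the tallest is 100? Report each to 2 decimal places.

The 5 Gx atoms are independent, so intensities follow the terms of (0.635 + 0.365)^5.
P(M) = 0.635^5 = 0.103245
P(M+2) = 5 × 0.635^4 × 0.365^1 = 0.296727
P(M+4) = 10 × 0.635^3 × 0.365^2 = 0.341120
P(M+6) = 10 × 0.635^2 × 0.365^3 = 0.196077
P(M+8) = 5 × 0.635^1 × 0.365^4 = 0.056353
P(M+10) = 0.365^5 = 0.006478
The M+4 peak is largest (0.341120); scaling to 100 gives 30.27 : 86.99 : 100.00 : 57.48 : 16.52 : 1.90.

30.27 : 86.99 : 100.00 : 57.48 : 16.52 : 1.90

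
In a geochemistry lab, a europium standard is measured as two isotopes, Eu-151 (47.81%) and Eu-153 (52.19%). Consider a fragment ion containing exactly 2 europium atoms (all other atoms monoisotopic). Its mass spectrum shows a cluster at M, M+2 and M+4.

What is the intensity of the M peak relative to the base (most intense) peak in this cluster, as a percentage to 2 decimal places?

45.80%

Binomial terms of (0.4781 + 0.5219)^2: M 0.2286, M+2 0.4990, M+4 0.2724 → M+2 is the base peak.
P(M+2) = C(2,1) × 0.4781^1 × 0.5219^1 = 2 × 0.4781 × 0.5219 = 0.499041 (base)
P(M) = C(2,0) × 0.4781^2 × 0.5219^0 = 1 × 0.22857961 × 1.0000 = 0.228580
Relative intensity = 0.228580 / 0.499041 × 100 = 45.80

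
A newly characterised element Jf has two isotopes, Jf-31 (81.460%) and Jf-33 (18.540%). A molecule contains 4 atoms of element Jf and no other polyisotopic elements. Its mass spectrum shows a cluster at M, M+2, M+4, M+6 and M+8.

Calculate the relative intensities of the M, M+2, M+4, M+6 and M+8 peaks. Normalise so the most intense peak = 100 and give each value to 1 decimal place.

The 4 Jf atoms are independent, so intensities follow the terms of (0.81460 + 0.18540)^4.
P(M) = 0.81460^4 = 0.440329
P(M+2) = 4 × 0.81460^3 × 0.18540^1 = 0.400869
P(M+4) = 6 × 0.81460^2 × 0.18540^2 = 0.136855
P(M+6) = 4 × 0.81460^1 × 0.18540^3 = 0.020765
P(M+8) = 0.18540^4 = 0.001182
The M peak is largest (0.440329); scaling to 100 gives 100.0 : 91.0 : 31.1 : 4.7 : 0.3.

100.0 : 91.0 : 31.1 : 4.7 : 0.3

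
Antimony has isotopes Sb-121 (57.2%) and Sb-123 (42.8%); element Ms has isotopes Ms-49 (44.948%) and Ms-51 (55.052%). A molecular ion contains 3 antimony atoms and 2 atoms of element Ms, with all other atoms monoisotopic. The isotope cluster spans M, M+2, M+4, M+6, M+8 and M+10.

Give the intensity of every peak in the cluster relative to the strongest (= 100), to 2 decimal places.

11.52 : 54.09 : 100.00 : 91.04 : 40.86 : 7.24

Antimony pattern (n=3): 0.18714925 : 0.42010426 : 0.31434374 : 0.07840275
Element Ms pattern (n=2): 0.20203227 : 0.49489546 : 0.30307227
Convolve the two distributions (both contribute in 2-u steps):
  M: 0.18714925×0.20203227 = 0.037810
  M+2: 0.18714925×0.49489546 + 0.42010426×0.20203227 = 0.177494
  M+4: 0.18714925×0.30307227 + 0.42010426×0.49489546 + 0.31434374×0.20203227 = 0.328135
  M+6: 0.42010426×0.30307227 + 0.31434374×0.49489546 + 0.07840275×0.20203227 = 0.298729
  M+8: 0.31434374×0.30307227 + 0.07840275×0.49489546 = 0.134070
  M+10: 0.07840275×0.30307227 = 0.023762
Scale to base peak (0.328135) = 100: 11.52 : 54.09 : 100.00 : 91.04 : 40.86 : 7.24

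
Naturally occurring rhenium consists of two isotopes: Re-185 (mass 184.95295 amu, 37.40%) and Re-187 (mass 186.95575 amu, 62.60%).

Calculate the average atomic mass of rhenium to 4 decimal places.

Weight each isotope mass by its fractional abundance: 0.3740 × 184.95295 + 0.6260 × 186.95575
= 69.172403 + 117.034300 = 186.206703 amu

186.2067 amu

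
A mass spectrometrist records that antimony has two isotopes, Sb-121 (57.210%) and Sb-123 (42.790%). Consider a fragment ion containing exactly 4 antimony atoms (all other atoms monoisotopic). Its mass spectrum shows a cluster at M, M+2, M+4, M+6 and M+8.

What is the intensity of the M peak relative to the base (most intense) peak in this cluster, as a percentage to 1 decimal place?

29.8%

Term probabilities: M 0.1071, M+2 0.3205, M+4 0.3596, M+6 0.1793, M+8 0.0335. Base peak = M+4.
P(M+4) = C(4,2) × 0.57210^2 × 0.42790^2 = 6 × 0.32729841 × 0.18309841 = 0.359567 (base)
P(M) = C(4,0) × 0.57210^4 × 0.42790^0 = 1 × 0.10712425 × 1.0000 = 0.107124
Relative intensity = 0.107124 / 0.359567 × 100 = 29.8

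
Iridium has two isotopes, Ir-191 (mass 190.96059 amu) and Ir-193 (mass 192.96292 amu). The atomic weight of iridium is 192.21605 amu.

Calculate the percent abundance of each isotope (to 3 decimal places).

Ir-191: 37.300%, Ir-193: 62.700%

Writing the weighted mean with unknown fraction x of Ir-191:
190.96059·x + 192.96292·(1 − x) = 192.21605
(190.96059 − 192.96292)·x = 192.21605 − 192.96292
x = -0.74687 / -2.00233 = 0.37300 → 37.300% Ir-191, 62.700% Ir-193.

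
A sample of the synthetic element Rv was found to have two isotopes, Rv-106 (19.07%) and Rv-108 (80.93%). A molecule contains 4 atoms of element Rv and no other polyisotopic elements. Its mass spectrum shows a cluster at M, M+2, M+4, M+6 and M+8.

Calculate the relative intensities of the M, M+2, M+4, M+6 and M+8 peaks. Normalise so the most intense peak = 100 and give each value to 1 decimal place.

0.3 : 5.2 : 33.3 : 94.3 : 100.0

The 4 Rv atoms are independent, so intensities follow the terms of (0.1907 + 0.8093)^4.
P(M) = 0.1907^4 = 0.001323
P(M+2) = 4 × 0.1907^3 × 0.8093^1 = 0.022450
P(M+4) = 6 × 0.1907^2 × 0.8093^2 = 0.142913
P(M+6) = 4 × 0.1907^1 × 0.8093^3 = 0.404333
P(M+8) = 0.8093^4 = 0.428981
The M+8 peak is largest (0.428981); scaling to 100 gives 0.3 : 5.2 : 33.3 : 94.3 : 100.0.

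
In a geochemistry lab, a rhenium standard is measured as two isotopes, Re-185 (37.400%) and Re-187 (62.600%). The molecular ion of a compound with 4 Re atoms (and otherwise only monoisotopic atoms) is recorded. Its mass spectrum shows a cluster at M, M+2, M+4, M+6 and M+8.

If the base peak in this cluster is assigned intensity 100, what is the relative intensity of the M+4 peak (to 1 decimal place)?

(0.37400 + 0.62600)^4 gives M 0.0196, M+2 0.1310, M+4 0.3289, M+6 0.3670, M+8 0.1536; the largest is M+6.
P(M+6) = C(4,3) × 0.37400^1 × 0.62600^3 = 4 × 0.3740 × 0.24531438 = 0.366990 (base)
P(M+4) = C(4,2) × 0.37400^2 × 0.62600^2 = 6 × 0.139876 × 0.391876 = 0.328884
Relative intensity = 0.328884 / 0.366990 × 100 = 89.6

89.6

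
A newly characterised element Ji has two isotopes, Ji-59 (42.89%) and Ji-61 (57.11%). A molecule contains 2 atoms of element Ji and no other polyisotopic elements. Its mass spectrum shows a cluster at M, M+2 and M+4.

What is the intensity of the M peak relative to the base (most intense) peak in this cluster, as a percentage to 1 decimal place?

37.6%

Binomial terms of (0.4289 + 0.5711)^2: M 0.1840, M+2 0.4899, M+4 0.3262 → M+2 is the base peak.
P(M+2) = C(2,1) × 0.4289^1 × 0.5711^1 = 2 × 0.4289 × 0.5711 = 0.489890 (base)
P(M) = C(2,0) × 0.4289^2 × 0.5711^0 = 1 × 0.18395521 × 1.0000 = 0.183955
Relative intensity = 0.183955 / 0.489890 × 100 = 37.6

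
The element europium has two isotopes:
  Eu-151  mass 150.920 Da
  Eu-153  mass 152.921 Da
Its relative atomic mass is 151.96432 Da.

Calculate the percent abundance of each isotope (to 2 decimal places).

Eu-151: 47.81%, Eu-153: 52.19%

With x = fraction of Eu-151 (so Eu-153 is 1 − x):
150.920·x + 152.921·(1 − x) = 151.96432
(150.920 − 152.921)·x = 151.96432 − 152.921
x = -0.95668 / -2.001 = 0.47810 → 47.81% Eu-151, 52.19% Eu-153.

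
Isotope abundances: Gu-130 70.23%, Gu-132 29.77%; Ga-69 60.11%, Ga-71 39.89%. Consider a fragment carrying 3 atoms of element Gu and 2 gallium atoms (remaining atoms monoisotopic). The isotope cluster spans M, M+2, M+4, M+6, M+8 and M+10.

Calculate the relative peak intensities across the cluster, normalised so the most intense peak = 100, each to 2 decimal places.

Element Gu pattern (n=3): 0.34639212 : 0.44049951 : 0.18672462 : 0.02638375
Gallium pattern (n=2): 0.36132121 : 0.47955758 : 0.15912121
Convolve the two distributions (both contribute in 2-u steps):
  M: 0.34639212×0.36132121 = 0.125159
  M+2: 0.34639212×0.47955758 + 0.44049951×0.36132121 = 0.325277
  M+4: 0.34639212×0.15912121 + 0.44049951×0.47955758 + 0.18672462×0.36132121 = 0.333831
  M+6: 0.44049951×0.15912121 + 0.18672462×0.47955758 + 0.02638375×0.36132121 = 0.169171
  M+8: 0.18672462×0.15912121 + 0.02638375×0.47955758 = 0.042364
  M+10: 0.02638375×0.15912121 = 0.004198
Scale to base peak (0.333831) = 100: 37.49 : 97.44 : 100.00 : 50.68 : 12.69 : 1.26

37.49 : 97.44 : 100.00 : 50.68 : 12.69 : 1.26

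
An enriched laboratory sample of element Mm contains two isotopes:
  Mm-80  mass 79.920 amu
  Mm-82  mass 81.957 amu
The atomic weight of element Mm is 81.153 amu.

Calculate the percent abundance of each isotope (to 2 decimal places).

With x = fraction of Mm-80 (so Mm-82 is 1 − x):
79.920·x + 81.957·(1 − x) = 81.153
(79.920 − 81.957)·x = 81.153 − 81.957
x = -0.804 / -2.037 = 0.39470 → 39.47% Mm-80, 60.53% Mm-82.

Mm-80: 39.47%, Mm-82: 60.53%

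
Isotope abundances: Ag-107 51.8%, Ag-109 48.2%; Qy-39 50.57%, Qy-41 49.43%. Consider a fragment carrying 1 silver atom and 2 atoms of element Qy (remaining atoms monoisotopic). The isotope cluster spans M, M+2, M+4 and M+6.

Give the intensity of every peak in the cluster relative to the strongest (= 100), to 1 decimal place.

Silver pattern (n=1): 0.5180 : 0.4820
Element Qy pattern (n=2): 0.25573249 : 0.49993502 : 0.24433249
Convolve the two distributions (both contribute in 2-u steps):
  M: 0.5180×0.25573249 = 0.132469
  M+2: 0.5180×0.49993502 + 0.4820×0.25573249 = 0.382229
  M+4: 0.5180×0.24433249 + 0.4820×0.49993502 = 0.367533
  M+6: 0.4820×0.24433249 = 0.117768
Scale to base peak (0.382229) = 100: 34.7 : 100.0 : 96.2 : 30.8

34.7 : 100.0 : 96.2 : 30.8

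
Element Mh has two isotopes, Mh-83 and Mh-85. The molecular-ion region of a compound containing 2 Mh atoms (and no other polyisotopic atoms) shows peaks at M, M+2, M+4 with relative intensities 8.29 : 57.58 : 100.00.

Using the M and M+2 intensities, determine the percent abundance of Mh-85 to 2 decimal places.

77.64%

Let p = fractional abundance of Mh-83. I(M+2)/I(M) = [C(2,1)·p^1·(1−p)] / p^2 = 2·(1−p)/p = 57.58/8.29 = 6.9457
(1−p)/p = 6.9457/2 = 3.4729  ⇒  p = 1/(1 + 3.4729) = 0.2236
Mh-83: 22.36%, Mh-85: 77.64%.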